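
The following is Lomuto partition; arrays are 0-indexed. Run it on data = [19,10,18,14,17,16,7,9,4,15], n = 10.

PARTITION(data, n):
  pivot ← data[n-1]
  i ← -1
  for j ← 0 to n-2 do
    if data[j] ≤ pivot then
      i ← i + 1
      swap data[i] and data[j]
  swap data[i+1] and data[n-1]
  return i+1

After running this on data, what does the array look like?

pivot = data[9] = 15; i = -1
j=0: data[0]=19 > 15 → no swap
j=1: data[1]=10 ≤ 15 → i=0, swap data[0],data[1] → [10,19,18,14,17,16,7,9,4,15]
j=2: data[2]=18 > 15 → no swap
j=3: data[3]=14 ≤ 15 → i=1, swap data[1],data[3] → [10,14,18,19,17,16,7,9,4,15]
j=4: data[4]=17 > 15 → no swap
j=5: data[5]=16 > 15 → no swap
j=6: data[6]=7 ≤ 15 → i=2, swap data[2],data[6] → [10,14,7,19,17,16,18,9,4,15]
j=7: data[7]=9 ≤ 15 → i=3, swap data[3],data[7] → [10,14,7,9,17,16,18,19,4,15]
j=8: data[8]=4 ≤ 15 → i=4, swap data[4],data[8] → [10,14,7,9,4,16,18,19,17,15]
final swap data[5],data[9] → [10,14,7,9,4,15,18,19,17,16]; return 5

[10,14,7,9,4,15,18,19,17,16]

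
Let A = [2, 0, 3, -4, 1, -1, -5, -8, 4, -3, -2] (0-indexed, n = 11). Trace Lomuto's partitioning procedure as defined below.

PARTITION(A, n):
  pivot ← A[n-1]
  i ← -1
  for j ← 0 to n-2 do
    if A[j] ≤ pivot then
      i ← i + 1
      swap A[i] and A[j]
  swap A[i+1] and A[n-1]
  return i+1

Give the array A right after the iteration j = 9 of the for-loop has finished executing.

[-4, -5, -8, -3, 1, -1, 0, 3, 4, 2, -2]

pivot = A[10] = -2; i = -1
j=0: A[0]=2 > -2 → no swap
j=1: A[1]=0 > -2 → no swap
j=2: A[2]=3 > -2 → no swap
j=3: A[3]=-4 ≤ -2 → i=0, swap A[0],A[3] → [-4, 0, 3, 2, 1, -1, -5, -8, 4, -3, -2]
j=4: A[4]=1 > -2 → no swap
j=5: A[5]=-1 > -2 → no swap
j=6: A[6]=-5 ≤ -2 → i=1, swap A[1],A[6] → [-4, -5, 3, 2, 1, -1, 0, -8, 4, -3, -2]
j=7: A[7]=-8 ≤ -2 → i=2, swap A[2],A[7] → [-4, -5, -8, 2, 1, -1, 0, 3, 4, -3, -2]
j=8: A[8]=4 > -2 → no swap
j=9: A[9]=-3 ≤ -2 → i=3, swap A[3],A[9] → [-4, -5, -8, -3, 1, -1, 0, 3, 4, 2, -2]
(after j=9) A = [-4, -5, -8, -3, 1, -1, 0, 3, 4, 2, -2]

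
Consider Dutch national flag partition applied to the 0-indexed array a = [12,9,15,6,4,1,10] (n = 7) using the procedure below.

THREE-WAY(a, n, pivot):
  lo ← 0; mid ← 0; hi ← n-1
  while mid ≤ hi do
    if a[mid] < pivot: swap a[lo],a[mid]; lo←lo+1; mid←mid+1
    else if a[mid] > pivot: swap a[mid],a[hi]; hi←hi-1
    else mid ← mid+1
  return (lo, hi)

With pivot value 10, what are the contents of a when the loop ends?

lo=0 mid=0 hi=6
12>10: swap(0,6), hi=5 ⇒ [10,9,15,6,4,1,12]
10=10: mid=1
9<10: swap(0,1), lo=1 mid=2 ⇒ [9,10,15,6,4,1,12]
15>10: swap(2,5), hi=4 ⇒ [9,10,1,6,4,15,12]
1<10: swap(1,2), lo=2 mid=3 ⇒ [9,1,10,6,4,15,12]
6<10: swap(2,3), lo=3 mid=4 ⇒ [9,1,6,10,4,15,12]
4<10: swap(3,4), lo=4 mid=5 ⇒ [9,1,6,4,10,15,12]
done. lo=4 hi=4; a=[9,1,6,4,10,15,12]

[9,1,6,4,10,15,12]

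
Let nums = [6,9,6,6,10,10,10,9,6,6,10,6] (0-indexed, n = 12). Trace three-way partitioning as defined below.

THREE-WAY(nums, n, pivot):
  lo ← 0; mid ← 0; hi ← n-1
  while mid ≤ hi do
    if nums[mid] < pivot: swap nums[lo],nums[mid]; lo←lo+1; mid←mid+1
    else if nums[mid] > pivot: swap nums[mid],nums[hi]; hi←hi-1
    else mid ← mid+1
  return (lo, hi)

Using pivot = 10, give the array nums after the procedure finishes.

[6,9,6,6,9,6,6,6,10,10,10,10]

lo=0 mid=0 hi=11
6<10: swap(0,0), lo=1 mid=1 ⇒ [6,9,6,6,10,10,10,9,6,6,10,6]
9<10: swap(1,1), lo=2 mid=2 ⇒ [6,9,6,6,10,10,10,9,6,6,10,6]
6<10: swap(2,2), lo=3 mid=3 ⇒ [6,9,6,6,10,10,10,9,6,6,10,6]
6<10: swap(3,3), lo=4 mid=4 ⇒ [6,9,6,6,10,10,10,9,6,6,10,6]
10=10: mid=5
10=10: mid=6
10=10: mid=7
9<10: swap(4,7), lo=5 mid=8 ⇒ [6,9,6,6,9,10,10,10,6,6,10,6]
6<10: swap(5,8), lo=6 mid=9 ⇒ [6,9,6,6,9,6,10,10,10,6,10,6]
6<10: swap(6,9), lo=7 mid=10 ⇒ [6,9,6,6,9,6,6,10,10,10,10,6]
10=10: mid=11
6<10: swap(7,11), lo=8 mid=12 ⇒ [6,9,6,6,9,6,6,6,10,10,10,10]
done. lo=8 hi=11; nums=[6,9,6,6,9,6,6,6,10,10,10,10]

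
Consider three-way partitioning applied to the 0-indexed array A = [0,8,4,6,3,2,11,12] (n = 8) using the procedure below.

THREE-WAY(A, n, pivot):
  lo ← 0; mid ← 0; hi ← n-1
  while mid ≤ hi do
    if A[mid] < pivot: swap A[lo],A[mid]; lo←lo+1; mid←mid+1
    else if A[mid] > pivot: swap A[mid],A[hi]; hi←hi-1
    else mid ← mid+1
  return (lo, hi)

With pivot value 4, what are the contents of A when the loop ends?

[0,2,3,4,6,11,12,8]

pivot = 4; lo=0, mid=0, hi=7
A[mid]=0<4: swap A[0],A[0]; lo=1,mid=1 → [0,8,4,6,3,2,11,12]
A[mid]=8>4: swap A[1],A[7]; hi=6 → [0,12,4,6,3,2,11,8]
A[mid]=12>4: swap A[1],A[6]; hi=5 → [0,11,4,6,3,2,12,8]
A[mid]=11>4: swap A[1],A[5]; hi=4 → [0,2,4,6,3,11,12,8]
A[mid]=2<4: swap A[1],A[1]; lo=2,mid=2 → [0,2,4,6,3,11,12,8]
A[mid]=4=4: mid=3
A[mid]=6>4: swap A[3],A[4]; hi=3 → [0,2,4,3,6,11,12,8]
A[mid]=3<4: swap A[2],A[3]; lo=3,mid=4 → [0,2,3,4,6,11,12,8]
end: lo=3, hi=3; A = [0,2,3,4,6,11,12,8]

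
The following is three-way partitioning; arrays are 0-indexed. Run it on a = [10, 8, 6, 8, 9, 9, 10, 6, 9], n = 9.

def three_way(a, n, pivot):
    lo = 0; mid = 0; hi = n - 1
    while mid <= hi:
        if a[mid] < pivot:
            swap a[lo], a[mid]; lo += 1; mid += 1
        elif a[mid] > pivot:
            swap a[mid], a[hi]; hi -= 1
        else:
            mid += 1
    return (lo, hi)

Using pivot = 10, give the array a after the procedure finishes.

pivot = 10; lo=0, mid=0, hi=8
a[mid]=10=10: mid=1
a[mid]=8<10: swap a[0],a[1]; lo=1,mid=2 → [8, 10, 6, 8, 9, 9, 10, 6, 9]
a[mid]=6<10: swap a[1],a[2]; lo=2,mid=3 → [8, 6, 10, 8, 9, 9, 10, 6, 9]
a[mid]=8<10: swap a[2],a[3]; lo=3,mid=4 → [8, 6, 8, 10, 9, 9, 10, 6, 9]
a[mid]=9<10: swap a[3],a[4]; lo=4,mid=5 → [8, 6, 8, 9, 10, 9, 10, 6, 9]
a[mid]=9<10: swap a[4],a[5]; lo=5,mid=6 → [8, 6, 8, 9, 9, 10, 10, 6, 9]
a[mid]=10=10: mid=7
a[mid]=6<10: swap a[5],a[7]; lo=6,mid=8 → [8, 6, 8, 9, 9, 6, 10, 10, 9]
a[mid]=9<10: swap a[6],a[8]; lo=7,mid=9 → [8, 6, 8, 9, 9, 6, 9, 10, 10]
end: lo=7, hi=8; a = [8, 6, 8, 9, 9, 6, 9, 10, 10]

[8, 6, 8, 9, 9, 6, 9, 10, 10]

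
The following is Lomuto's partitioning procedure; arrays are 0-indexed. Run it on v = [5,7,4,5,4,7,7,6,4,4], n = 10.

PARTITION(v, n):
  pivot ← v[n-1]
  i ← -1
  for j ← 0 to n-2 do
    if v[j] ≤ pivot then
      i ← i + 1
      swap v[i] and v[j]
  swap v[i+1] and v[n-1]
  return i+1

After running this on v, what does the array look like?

[4,4,4,4,7,7,7,6,5,5]

pivot = v[9] = 4; i = -1
j=0: v[0]=5 > 4 → no swap
j=1: v[1]=7 > 4 → no swap
j=2: v[2]=4 ≤ 4 → i=0, swap v[0],v[2] → [4,7,5,5,4,7,7,6,4,4]
j=3: v[3]=5 > 4 → no swap
j=4: v[4]=4 ≤ 4 → i=1, swap v[1],v[4] → [4,4,5,5,7,7,7,6,4,4]
j=5: v[5]=7 > 4 → no swap
j=6: v[6]=7 > 4 → no swap
j=7: v[7]=6 > 4 → no swap
j=8: v[8]=4 ≤ 4 → i=2, swap v[2],v[8] → [4,4,4,5,7,7,7,6,5,4]
final swap v[3],v[9] → [4,4,4,4,7,7,7,6,5,5]; return 3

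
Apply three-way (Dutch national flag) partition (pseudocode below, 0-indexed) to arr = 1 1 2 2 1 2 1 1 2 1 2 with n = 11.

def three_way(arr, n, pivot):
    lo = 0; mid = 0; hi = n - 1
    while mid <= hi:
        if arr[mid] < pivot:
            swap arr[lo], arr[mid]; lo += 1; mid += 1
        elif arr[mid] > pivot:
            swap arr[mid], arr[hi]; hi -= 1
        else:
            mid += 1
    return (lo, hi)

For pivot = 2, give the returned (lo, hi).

(6, 10)

lo=0 mid=0 hi=10
1<2: swap(0,0), lo=1 mid=1 ⇒ 1 1 2 2 1 2 1 1 2 1 2
1<2: swap(1,1), lo=2 mid=2 ⇒ 1 1 2 2 1 2 1 1 2 1 2
2=2: mid=3
2=2: mid=4
1<2: swap(2,4), lo=3 mid=5 ⇒ 1 1 1 2 2 2 1 1 2 1 2
2=2: mid=6
1<2: swap(3,6), lo=4 mid=7 ⇒ 1 1 1 1 2 2 2 1 2 1 2
1<2: swap(4,7), lo=5 mid=8 ⇒ 1 1 1 1 1 2 2 2 2 1 2
2=2: mid=9
1<2: swap(5,9), lo=6 mid=10 ⇒ 1 1 1 1 1 1 2 2 2 2 2
2=2: mid=11
done. lo=6 hi=10; arr=1 1 1 1 1 1 2 2 2 2 2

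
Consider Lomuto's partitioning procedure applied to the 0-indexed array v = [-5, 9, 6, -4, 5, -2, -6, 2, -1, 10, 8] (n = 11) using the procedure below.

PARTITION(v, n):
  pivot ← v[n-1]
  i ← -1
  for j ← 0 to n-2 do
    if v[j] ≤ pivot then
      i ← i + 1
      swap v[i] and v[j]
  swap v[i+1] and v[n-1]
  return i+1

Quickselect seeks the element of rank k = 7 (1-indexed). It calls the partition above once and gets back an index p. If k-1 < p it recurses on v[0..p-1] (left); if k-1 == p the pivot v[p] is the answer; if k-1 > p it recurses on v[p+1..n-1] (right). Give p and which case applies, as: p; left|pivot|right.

pivot=8, i=-1
j=0: -5≤8, i=0, swap(0,0) ⇒ [-5, 9, 6, -4, 5, -2, -6, 2, -1, 10, 8]
j=1: 9>8, skip
j=2: 6≤8, i=1, swap(1,2) ⇒ [-5, 6, 9, -4, 5, -2, -6, 2, -1, 10, 8]
j=3: -4≤8, i=2, swap(2,3) ⇒ [-5, 6, -4, 9, 5, -2, -6, 2, -1, 10, 8]
j=4: 5≤8, i=3, swap(3,4) ⇒ [-5, 6, -4, 5, 9, -2, -6, 2, -1, 10, 8]
j=5: -2≤8, i=4, swap(4,5) ⇒ [-5, 6, -4, 5, -2, 9, -6, 2, -1, 10, 8]
j=6: -6≤8, i=5, swap(5,6) ⇒ [-5, 6, -4, 5, -2, -6, 9, 2, -1, 10, 8]
j=7: 2≤8, i=6, swap(6,7) ⇒ [-5, 6, -4, 5, -2, -6, 2, 9, -1, 10, 8]
j=8: -1≤8, i=7, swap(7,8) ⇒ [-5, 6, -4, 5, -2, -6, 2, -1, 9, 10, 8]
j=9: 10>8, skip
swap(8,10) ⇒ [-5, 6, -4, 5, -2, -6, 2, -1, 8, 10, 9]; return 8
p = 8; k-1 = 6 < 8 ⇒ left

8; left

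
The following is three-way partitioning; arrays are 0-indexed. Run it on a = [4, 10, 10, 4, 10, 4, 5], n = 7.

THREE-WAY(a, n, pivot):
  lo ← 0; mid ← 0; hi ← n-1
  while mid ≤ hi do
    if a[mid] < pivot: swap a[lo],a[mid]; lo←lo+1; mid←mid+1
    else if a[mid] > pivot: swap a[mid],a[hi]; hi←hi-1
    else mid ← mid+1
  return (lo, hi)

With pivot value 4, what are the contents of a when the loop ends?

pivot = 4; lo=0, mid=0, hi=6
a[mid]=4=4: mid=1
a[mid]=10>4: swap a[1],a[6]; hi=5 → [4, 5, 10, 4, 10, 4, 10]
a[mid]=5>4: swap a[1],a[5]; hi=4 → [4, 4, 10, 4, 10, 5, 10]
a[mid]=4=4: mid=2
a[mid]=10>4: swap a[2],a[4]; hi=3 → [4, 4, 10, 4, 10, 5, 10]
a[mid]=10>4: swap a[2],a[3]; hi=2 → [4, 4, 4, 10, 10, 5, 10]
a[mid]=4=4: mid=3
end: lo=0, hi=2; a = [4, 4, 4, 10, 10, 5, 10]

[4, 4, 4, 10, 10, 5, 10]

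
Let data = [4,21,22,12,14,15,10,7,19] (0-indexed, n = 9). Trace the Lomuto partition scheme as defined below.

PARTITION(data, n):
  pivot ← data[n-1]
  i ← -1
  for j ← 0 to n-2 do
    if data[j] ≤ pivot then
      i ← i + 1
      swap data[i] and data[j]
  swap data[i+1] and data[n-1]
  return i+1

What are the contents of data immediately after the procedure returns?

[4,12,14,15,10,7,19,21,22]

pivot=19, i=-1
j=0: 4≤19, i=0, swap(0,0) ⇒ [4,21,22,12,14,15,10,7,19]
j=1: 21>19, skip
j=2: 22>19, skip
j=3: 12≤19, i=1, swap(1,3) ⇒ [4,12,22,21,14,15,10,7,19]
j=4: 14≤19, i=2, swap(2,4) ⇒ [4,12,14,21,22,15,10,7,19]
j=5: 15≤19, i=3, swap(3,5) ⇒ [4,12,14,15,22,21,10,7,19]
j=6: 10≤19, i=4, swap(4,6) ⇒ [4,12,14,15,10,21,22,7,19]
j=7: 7≤19, i=5, swap(5,7) ⇒ [4,12,14,15,10,7,22,21,19]
swap(6,8) ⇒ [4,12,14,15,10,7,19,21,22]; return 6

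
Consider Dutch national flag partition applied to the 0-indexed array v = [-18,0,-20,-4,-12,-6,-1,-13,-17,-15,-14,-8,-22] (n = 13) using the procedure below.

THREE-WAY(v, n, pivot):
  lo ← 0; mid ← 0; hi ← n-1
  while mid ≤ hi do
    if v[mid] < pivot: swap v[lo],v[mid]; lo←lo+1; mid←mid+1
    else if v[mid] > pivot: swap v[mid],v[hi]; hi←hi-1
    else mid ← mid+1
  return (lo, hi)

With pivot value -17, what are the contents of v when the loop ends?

pivot = -17; lo=0, mid=0, hi=12
v[mid]=-18<-17: swap v[0],v[0]; lo=1,mid=1 → [-18,0,-20,-4,-12,-6,-1,-13,-17,-15,-14,-8,-22]
v[mid]=0>-17: swap v[1],v[12]; hi=11 → [-18,-22,-20,-4,-12,-6,-1,-13,-17,-15,-14,-8,0]
v[mid]=-22<-17: swap v[1],v[1]; lo=2,mid=2 → [-18,-22,-20,-4,-12,-6,-1,-13,-17,-15,-14,-8,0]
v[mid]=-20<-17: swap v[2],v[2]; lo=3,mid=3 → [-18,-22,-20,-4,-12,-6,-1,-13,-17,-15,-14,-8,0]
v[mid]=-4>-17: swap v[3],v[11]; hi=10 → [-18,-22,-20,-8,-12,-6,-1,-13,-17,-15,-14,-4,0]
v[mid]=-8>-17: swap v[3],v[10]; hi=9 → [-18,-22,-20,-14,-12,-6,-1,-13,-17,-15,-8,-4,0]
v[mid]=-14>-17: swap v[3],v[9]; hi=8 → [-18,-22,-20,-15,-12,-6,-1,-13,-17,-14,-8,-4,0]
v[mid]=-15>-17: swap v[3],v[8]; hi=7 → [-18,-22,-20,-17,-12,-6,-1,-13,-15,-14,-8,-4,0]
v[mid]=-17=-17: mid=4
v[mid]=-12>-17: swap v[4],v[7]; hi=6 → [-18,-22,-20,-17,-13,-6,-1,-12,-15,-14,-8,-4,0]
v[mid]=-13>-17: swap v[4],v[6]; hi=5 → [-18,-22,-20,-17,-1,-6,-13,-12,-15,-14,-8,-4,0]
v[mid]=-1>-17: swap v[4],v[5]; hi=4 → [-18,-22,-20,-17,-6,-1,-13,-12,-15,-14,-8,-4,0]
v[mid]=-6>-17: swap v[4],v[4]; hi=3 → [-18,-22,-20,-17,-6,-1,-13,-12,-15,-14,-8,-4,0]
end: lo=3, hi=3; v = [-18,-22,-20,-17,-6,-1,-13,-12,-15,-14,-8,-4,0]

[-18,-22,-20,-17,-6,-1,-13,-12,-15,-14,-8,-4,0]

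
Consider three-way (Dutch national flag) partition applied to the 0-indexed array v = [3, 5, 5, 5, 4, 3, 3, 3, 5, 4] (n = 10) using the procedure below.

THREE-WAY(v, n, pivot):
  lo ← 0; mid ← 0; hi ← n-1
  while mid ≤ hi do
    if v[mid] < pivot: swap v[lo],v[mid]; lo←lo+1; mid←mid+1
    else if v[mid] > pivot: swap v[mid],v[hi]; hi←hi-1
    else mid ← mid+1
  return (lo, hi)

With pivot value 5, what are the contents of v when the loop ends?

lo=0 mid=0 hi=9
3<5: swap(0,0), lo=1 mid=1 ⇒ [3, 5, 5, 5, 4, 3, 3, 3, 5, 4]
5=5: mid=2
5=5: mid=3
5=5: mid=4
4<5: swap(1,4), lo=2 mid=5 ⇒ [3, 4, 5, 5, 5, 3, 3, 3, 5, 4]
3<5: swap(2,5), lo=3 mid=6 ⇒ [3, 4, 3, 5, 5, 5, 3, 3, 5, 4]
3<5: swap(3,6), lo=4 mid=7 ⇒ [3, 4, 3, 3, 5, 5, 5, 3, 5, 4]
3<5: swap(4,7), lo=5 mid=8 ⇒ [3, 4, 3, 3, 3, 5, 5, 5, 5, 4]
5=5: mid=9
4<5: swap(5,9), lo=6 mid=10 ⇒ [3, 4, 3, 3, 3, 4, 5, 5, 5, 5]
done. lo=6 hi=9; v=[3, 4, 3, 3, 3, 4, 5, 5, 5, 5]

[3, 4, 3, 3, 3, 4, 5, 5, 5, 5]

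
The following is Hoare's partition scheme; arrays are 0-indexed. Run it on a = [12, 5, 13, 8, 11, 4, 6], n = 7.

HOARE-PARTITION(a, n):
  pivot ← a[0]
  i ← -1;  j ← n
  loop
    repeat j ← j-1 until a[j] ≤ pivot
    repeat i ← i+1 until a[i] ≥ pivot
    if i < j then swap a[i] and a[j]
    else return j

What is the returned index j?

4

pivot = a[0] = 12; i = -1, j = 7
j→6 (a[6]=6≤12), i→0 (a[0]=12≥12); i<j, swap → [6, 5, 13, 8, 11, 4, 12]
j→5 (a[5]=4≤12), i→2 (a[2]=13≥12); i<j, swap → [6, 5, 4, 8, 11, 13, 12]
j→4, i→5; i≥j, return j=4. a = [6, 5, 4, 8, 11, 13, 12]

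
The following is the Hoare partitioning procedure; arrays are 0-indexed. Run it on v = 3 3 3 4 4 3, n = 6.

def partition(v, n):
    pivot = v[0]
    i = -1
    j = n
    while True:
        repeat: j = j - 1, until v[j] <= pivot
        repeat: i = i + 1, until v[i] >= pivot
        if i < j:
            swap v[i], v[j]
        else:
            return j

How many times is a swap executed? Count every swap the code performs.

pivot = v[0] = 3; i = -1, j = 6
j→5 (v[5]=3≤3), i→0 (v[0]=3≥3); i<j, swap → 3 3 3 4 4 3
j→2 (v[2]=3≤3), i→1 (v[1]=3≥3); i<j, swap → 3 3 3 4 4 3
j→1, i→2; i≥j, return j=1. v = 3 3 3 4 4 3

2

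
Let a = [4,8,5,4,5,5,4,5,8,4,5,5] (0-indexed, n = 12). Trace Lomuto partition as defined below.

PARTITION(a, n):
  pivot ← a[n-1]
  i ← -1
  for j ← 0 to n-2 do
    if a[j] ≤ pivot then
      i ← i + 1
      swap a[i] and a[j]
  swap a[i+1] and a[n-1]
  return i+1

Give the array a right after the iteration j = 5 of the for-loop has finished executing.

pivot=5, i=-1
j=0: 4≤5, i=0, swap(0,0) ⇒ [4,8,5,4,5,5,4,5,8,4,5,5]
j=1: 8>5, skip
j=2: 5≤5, i=1, swap(1,2) ⇒ [4,5,8,4,5,5,4,5,8,4,5,5]
j=3: 4≤5, i=2, swap(2,3) ⇒ [4,5,4,8,5,5,4,5,8,4,5,5]
j=4: 5≤5, i=3, swap(3,4) ⇒ [4,5,4,5,8,5,4,5,8,4,5,5]
j=5: 5≤5, i=4, swap(4,5) ⇒ [4,5,4,5,5,8,4,5,8,4,5,5]
(after j=5) a = [4,5,4,5,5,8,4,5,8,4,5,5]

[4,5,4,5,5,8,4,5,8,4,5,5]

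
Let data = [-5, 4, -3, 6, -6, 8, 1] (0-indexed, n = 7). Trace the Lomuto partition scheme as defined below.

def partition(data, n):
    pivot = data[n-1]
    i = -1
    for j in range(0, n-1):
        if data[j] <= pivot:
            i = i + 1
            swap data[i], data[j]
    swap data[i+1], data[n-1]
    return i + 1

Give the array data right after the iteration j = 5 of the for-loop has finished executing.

pivot = data[6] = 1; i = -1
j=0: data[0]=-5 ≤ 1 → i=0, swap data[0],data[0] (no change) → [-5, 4, -3, 6, -6, 8, 1]
j=1: data[1]=4 > 1 → no swap
j=2: data[2]=-3 ≤ 1 → i=1, swap data[1],data[2] → [-5, -3, 4, 6, -6, 8, 1]
j=3: data[3]=6 > 1 → no swap
j=4: data[4]=-6 ≤ 1 → i=2, swap data[2],data[4] → [-5, -3, -6, 6, 4, 8, 1]
j=5: data[5]=8 > 1 → no swap
(after j=5) data = [-5, -3, -6, 6, 4, 8, 1]

[-5, -3, -6, 6, 4, 8, 1]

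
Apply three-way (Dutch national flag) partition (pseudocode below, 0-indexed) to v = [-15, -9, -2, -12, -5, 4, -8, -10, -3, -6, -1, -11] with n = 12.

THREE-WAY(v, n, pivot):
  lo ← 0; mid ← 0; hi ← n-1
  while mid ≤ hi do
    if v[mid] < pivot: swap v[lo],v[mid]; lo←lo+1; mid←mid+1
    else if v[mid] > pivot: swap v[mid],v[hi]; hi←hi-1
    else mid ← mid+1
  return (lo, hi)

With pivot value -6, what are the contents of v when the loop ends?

[-15, -9, -11, -12, -10, -8, -6, -3, 4, -1, -5, -2]

lo=0 mid=0 hi=11
-15<-6: swap(0,0), lo=1 mid=1 ⇒ [-15, -9, -2, -12, -5, 4, -8, -10, -3, -6, -1, -11]
-9<-6: swap(1,1), lo=2 mid=2 ⇒ [-15, -9, -2, -12, -5, 4, -8, -10, -3, -6, -1, -11]
-2>-6: swap(2,11), hi=10 ⇒ [-15, -9, -11, -12, -5, 4, -8, -10, -3, -6, -1, -2]
-11<-6: swap(2,2), lo=3 mid=3 ⇒ [-15, -9, -11, -12, -5, 4, -8, -10, -3, -6, -1, -2]
-12<-6: swap(3,3), lo=4 mid=4 ⇒ [-15, -9, -11, -12, -5, 4, -8, -10, -3, -6, -1, -2]
-5>-6: swap(4,10), hi=9 ⇒ [-15, -9, -11, -12, -1, 4, -8, -10, -3, -6, -5, -2]
-1>-6: swap(4,9), hi=8 ⇒ [-15, -9, -11, -12, -6, 4, -8, -10, -3, -1, -5, -2]
-6=-6: mid=5
4>-6: swap(5,8), hi=7 ⇒ [-15, -9, -11, -12, -6, -3, -8, -10, 4, -1, -5, -2]
-3>-6: swap(5,7), hi=6 ⇒ [-15, -9, -11, -12, -6, -10, -8, -3, 4, -1, -5, -2]
-10<-6: swap(4,5), lo=5 mid=6 ⇒ [-15, -9, -11, -12, -10, -6, -8, -3, 4, -1, -5, -2]
-8<-6: swap(5,6), lo=6 mid=7 ⇒ [-15, -9, -11, -12, -10, -8, -6, -3, 4, -1, -5, -2]
done. lo=6 hi=6; v=[-15, -9, -11, -12, -10, -8, -6, -3, 4, -1, -5, -2]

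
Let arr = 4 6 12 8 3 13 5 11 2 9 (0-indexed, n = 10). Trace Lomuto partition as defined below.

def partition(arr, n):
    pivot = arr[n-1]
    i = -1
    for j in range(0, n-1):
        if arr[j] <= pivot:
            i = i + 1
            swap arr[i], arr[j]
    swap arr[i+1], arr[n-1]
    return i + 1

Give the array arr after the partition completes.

pivot = arr[9] = 9; i = -1
j=0: arr[0]=4 ≤ 9 → i=0, swap arr[0],arr[0] (no change) → 4 6 12 8 3 13 5 11 2 9
j=1: arr[1]=6 ≤ 9 → i=1, swap arr[1],arr[1] (no change) → 4 6 12 8 3 13 5 11 2 9
j=2: arr[2]=12 > 9 → no swap
j=3: arr[3]=8 ≤ 9 → i=2, swap arr[2],arr[3] → 4 6 8 12 3 13 5 11 2 9
j=4: arr[4]=3 ≤ 9 → i=3, swap arr[3],arr[4] → 4 6 8 3 12 13 5 11 2 9
j=5: arr[5]=13 > 9 → no swap
j=6: arr[6]=5 ≤ 9 → i=4, swap arr[4],arr[6] → 4 6 8 3 5 13 12 11 2 9
j=7: arr[7]=11 > 9 → no swap
j=8: arr[8]=2 ≤ 9 → i=5, swap arr[5],arr[8] → 4 6 8 3 5 2 12 11 13 9
final swap arr[6],arr[9] → 4 6 8 3 5 2 9 11 13 12; return 6

4 6 8 3 5 2 9 11 13 12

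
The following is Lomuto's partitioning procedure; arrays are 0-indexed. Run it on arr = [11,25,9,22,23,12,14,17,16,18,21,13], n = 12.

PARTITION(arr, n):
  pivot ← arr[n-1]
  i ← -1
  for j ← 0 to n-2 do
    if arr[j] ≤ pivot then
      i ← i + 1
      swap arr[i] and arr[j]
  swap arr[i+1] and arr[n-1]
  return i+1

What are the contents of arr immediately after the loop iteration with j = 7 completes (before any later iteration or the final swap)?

pivot=13, i=-1
j=0: 11≤13, i=0, swap(0,0) ⇒ [11,25,9,22,23,12,14,17,16,18,21,13]
j=1: 25>13, skip
j=2: 9≤13, i=1, swap(1,2) ⇒ [11,9,25,22,23,12,14,17,16,18,21,13]
j=3: 22>13, skip
j=4: 23>13, skip
j=5: 12≤13, i=2, swap(2,5) ⇒ [11,9,12,22,23,25,14,17,16,18,21,13]
j=6: 14>13, skip
j=7: 17>13, skip
(after j=7) arr = [11,9,12,22,23,25,14,17,16,18,21,13]

[11,9,12,22,23,25,14,17,16,18,21,13]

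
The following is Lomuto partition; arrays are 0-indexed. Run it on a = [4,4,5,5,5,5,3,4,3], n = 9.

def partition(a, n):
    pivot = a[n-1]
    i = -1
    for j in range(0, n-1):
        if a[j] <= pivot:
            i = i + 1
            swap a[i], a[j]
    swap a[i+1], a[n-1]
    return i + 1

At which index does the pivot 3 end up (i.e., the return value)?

1

pivot=3, i=-1
j=0: 4>3, skip
j=1: 4>3, skip
j=2: 5>3, skip
j=3: 5>3, skip
j=4: 5>3, skip
j=5: 5>3, skip
j=6: 3≤3, i=0, swap(0,6) ⇒ [3,4,5,5,5,5,4,4,3]
j=7: 4>3, skip
swap(1,8) ⇒ [3,3,5,5,5,5,4,4,4]; return 1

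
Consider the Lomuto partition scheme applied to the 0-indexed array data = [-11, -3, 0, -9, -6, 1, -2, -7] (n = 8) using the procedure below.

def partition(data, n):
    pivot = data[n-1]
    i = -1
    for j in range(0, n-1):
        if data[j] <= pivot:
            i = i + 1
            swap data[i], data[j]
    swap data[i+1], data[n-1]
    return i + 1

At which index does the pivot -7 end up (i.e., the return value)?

pivot = data[7] = -7; i = -1
j=0: data[0]=-11 ≤ -7 → i=0, swap data[0],data[0] (no change) → [-11, -3, 0, -9, -6, 1, -2, -7]
j=1: data[1]=-3 > -7 → no swap
j=2: data[2]=0 > -7 → no swap
j=3: data[3]=-9 ≤ -7 → i=1, swap data[1],data[3] → [-11, -9, 0, -3, -6, 1, -2, -7]
j=4: data[4]=-6 > -7 → no swap
j=5: data[5]=1 > -7 → no swap
j=6: data[6]=-2 > -7 → no swap
final swap data[2],data[7] → [-11, -9, -7, -3, -6, 1, -2, 0]; return 2

2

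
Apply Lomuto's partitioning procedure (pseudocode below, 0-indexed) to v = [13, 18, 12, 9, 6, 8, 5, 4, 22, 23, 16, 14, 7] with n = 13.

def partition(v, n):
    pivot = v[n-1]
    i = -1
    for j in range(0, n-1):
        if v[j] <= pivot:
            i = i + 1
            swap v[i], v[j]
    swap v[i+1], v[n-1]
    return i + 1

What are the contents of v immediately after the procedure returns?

pivot = v[12] = 7; i = -1
j=0: v[0]=13 > 7 → no swap
j=1: v[1]=18 > 7 → no swap
j=2: v[2]=12 > 7 → no swap
j=3: v[3]=9 > 7 → no swap
j=4: v[4]=6 ≤ 7 → i=0, swap v[0],v[4] → [6, 18, 12, 9, 13, 8, 5, 4, 22, 23, 16, 14, 7]
j=5: v[5]=8 > 7 → no swap
j=6: v[6]=5 ≤ 7 → i=1, swap v[1],v[6] → [6, 5, 12, 9, 13, 8, 18, 4, 22, 23, 16, 14, 7]
j=7: v[7]=4 ≤ 7 → i=2, swap v[2],v[7] → [6, 5, 4, 9, 13, 8, 18, 12, 22, 23, 16, 14, 7]
j=8: v[8]=22 > 7 → no swap
j=9: v[9]=23 > 7 → no swap
j=10: v[10]=16 > 7 → no swap
j=11: v[11]=14 > 7 → no swap
final swap v[3],v[12] → [6, 5, 4, 7, 13, 8, 18, 12, 22, 23, 16, 14, 9]; return 3

[6, 5, 4, 7, 13, 8, 18, 12, 22, 23, 16, 14, 9]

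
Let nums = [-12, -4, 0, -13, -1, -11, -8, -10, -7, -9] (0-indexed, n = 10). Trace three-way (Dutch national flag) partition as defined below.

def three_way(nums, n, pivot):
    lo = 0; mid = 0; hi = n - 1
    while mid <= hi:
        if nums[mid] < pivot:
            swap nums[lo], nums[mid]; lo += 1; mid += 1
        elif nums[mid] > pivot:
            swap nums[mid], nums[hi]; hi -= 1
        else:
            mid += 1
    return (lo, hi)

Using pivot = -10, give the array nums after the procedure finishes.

[-12, -11, -13, -10, -1, -8, 0, -7, -9, -4]

pivot = -10; lo=0, mid=0, hi=9
nums[mid]=-12<-10: swap nums[0],nums[0]; lo=1,mid=1 → [-12, -4, 0, -13, -1, -11, -8, -10, -7, -9]
nums[mid]=-4>-10: swap nums[1],nums[9]; hi=8 → [-12, -9, 0, -13, -1, -11, -8, -10, -7, -4]
nums[mid]=-9>-10: swap nums[1],nums[8]; hi=7 → [-12, -7, 0, -13, -1, -11, -8, -10, -9, -4]
nums[mid]=-7>-10: swap nums[1],nums[7]; hi=6 → [-12, -10, 0, -13, -1, -11, -8, -7, -9, -4]
nums[mid]=-10=-10: mid=2
nums[mid]=0>-10: swap nums[2],nums[6]; hi=5 → [-12, -10, -8, -13, -1, -11, 0, -7, -9, -4]
nums[mid]=-8>-10: swap nums[2],nums[5]; hi=4 → [-12, -10, -11, -13, -1, -8, 0, -7, -9, -4]
nums[mid]=-11<-10: swap nums[1],nums[2]; lo=2,mid=3 → [-12, -11, -10, -13, -1, -8, 0, -7, -9, -4]
nums[mid]=-13<-10: swap nums[2],nums[3]; lo=3,mid=4 → [-12, -11, -13, -10, -1, -8, 0, -7, -9, -4]
nums[mid]=-1>-10: swap nums[4],nums[4]; hi=3 → [-12, -11, -13, -10, -1, -8, 0, -7, -9, -4]
end: lo=3, hi=3; nums = [-12, -11, -13, -10, -1, -8, 0, -7, -9, -4]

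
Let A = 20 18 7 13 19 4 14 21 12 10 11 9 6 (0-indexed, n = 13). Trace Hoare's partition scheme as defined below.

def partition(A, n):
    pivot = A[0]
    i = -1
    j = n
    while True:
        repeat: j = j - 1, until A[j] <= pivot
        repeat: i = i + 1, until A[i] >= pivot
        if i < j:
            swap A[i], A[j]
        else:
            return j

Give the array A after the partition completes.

6 18 7 13 19 4 14 9 12 10 11 21 20

pivot=20
j stops at 12 (6), i stops at 0 (20); swap ⇒ 6 18 7 13 19 4 14 21 12 10 11 9 20
j stops at 11 (9), i stops at 7 (21); swap ⇒ 6 18 7 13 19 4 14 9 12 10 11 21 20
j stops at 10, i stops at 11; i≥j ⇒ return 10. A=6 18 7 13 19 4 14 9 12 10 11 21 20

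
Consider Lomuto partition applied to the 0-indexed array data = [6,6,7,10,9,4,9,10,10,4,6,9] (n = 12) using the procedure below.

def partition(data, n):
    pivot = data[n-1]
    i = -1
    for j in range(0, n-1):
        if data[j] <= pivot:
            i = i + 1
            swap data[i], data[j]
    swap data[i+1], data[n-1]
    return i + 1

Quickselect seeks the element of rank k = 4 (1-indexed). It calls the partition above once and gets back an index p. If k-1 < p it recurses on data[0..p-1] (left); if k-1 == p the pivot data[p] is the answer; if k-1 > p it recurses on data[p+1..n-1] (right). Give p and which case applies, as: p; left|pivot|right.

pivot = data[11] = 9; i = -1
j=0: data[0]=6 ≤ 9 → i=0, swap data[0],data[0] (no change) → [6,6,7,10,9,4,9,10,10,4,6,9]
j=1: data[1]=6 ≤ 9 → i=1, swap data[1],data[1] (no change) → [6,6,7,10,9,4,9,10,10,4,6,9]
j=2: data[2]=7 ≤ 9 → i=2, swap data[2],data[2] (no change) → [6,6,7,10,9,4,9,10,10,4,6,9]
j=3: data[3]=10 > 9 → no swap
j=4: data[4]=9 ≤ 9 → i=3, swap data[3],data[4] → [6,6,7,9,10,4,9,10,10,4,6,9]
j=5: data[5]=4 ≤ 9 → i=4, swap data[4],data[5] → [6,6,7,9,4,10,9,10,10,4,6,9]
j=6: data[6]=9 ≤ 9 → i=5, swap data[5],data[6] → [6,6,7,9,4,9,10,10,10,4,6,9]
j=7: data[7]=10 > 9 → no swap
j=8: data[8]=10 > 9 → no swap
j=9: data[9]=4 ≤ 9 → i=6, swap data[6],data[9] → [6,6,7,9,4,9,4,10,10,10,6,9]
j=10: data[10]=6 ≤ 9 → i=7, swap data[7],data[10] → [6,6,7,9,4,9,4,6,10,10,10,9]
final swap data[8],data[11] → [6,6,7,9,4,9,4,6,9,10,10,10]; return 8
p = 8; k-1 = 3 < 8 ⇒ left

8; left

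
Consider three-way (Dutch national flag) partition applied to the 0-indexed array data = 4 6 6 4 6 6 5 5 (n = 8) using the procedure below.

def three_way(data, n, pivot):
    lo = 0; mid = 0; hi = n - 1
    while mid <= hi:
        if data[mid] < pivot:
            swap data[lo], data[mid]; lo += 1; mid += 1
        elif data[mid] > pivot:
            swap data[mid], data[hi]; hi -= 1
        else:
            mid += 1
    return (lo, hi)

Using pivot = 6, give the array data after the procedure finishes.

4 4 5 5 6 6 6 6

pivot = 6; lo=0, mid=0, hi=7
data[mid]=4<6: swap data[0],data[0]; lo=1,mid=1 → 4 6 6 4 6 6 5 5
data[mid]=6=6: mid=2
data[mid]=6=6: mid=3
data[mid]=4<6: swap data[1],data[3]; lo=2,mid=4 → 4 4 6 6 6 6 5 5
data[mid]=6=6: mid=5
data[mid]=6=6: mid=6
data[mid]=5<6: swap data[2],data[6]; lo=3,mid=7 → 4 4 5 6 6 6 6 5
data[mid]=5<6: swap data[3],data[7]; lo=4,mid=8 → 4 4 5 5 6 6 6 6
end: lo=4, hi=7; data = 4 4 5 5 6 6 6 6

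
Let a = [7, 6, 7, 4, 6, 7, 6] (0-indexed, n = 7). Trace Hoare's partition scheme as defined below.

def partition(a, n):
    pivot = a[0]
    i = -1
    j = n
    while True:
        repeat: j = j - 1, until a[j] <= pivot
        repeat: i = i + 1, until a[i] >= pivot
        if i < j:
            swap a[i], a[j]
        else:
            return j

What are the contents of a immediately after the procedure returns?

[6, 6, 7, 4, 6, 7, 7]

pivot = a[0] = 7; i = -1, j = 7
j→6 (a[6]=6≤7), i→0 (a[0]=7≥7); i<j, swap → [6, 6, 7, 4, 6, 7, 7]
j→5 (a[5]=7≤7), i→2 (a[2]=7≥7); i<j, swap → [6, 6, 7, 4, 6, 7, 7]
j→4, i→5; i≥j, return j=4. a = [6, 6, 7, 4, 6, 7, 7]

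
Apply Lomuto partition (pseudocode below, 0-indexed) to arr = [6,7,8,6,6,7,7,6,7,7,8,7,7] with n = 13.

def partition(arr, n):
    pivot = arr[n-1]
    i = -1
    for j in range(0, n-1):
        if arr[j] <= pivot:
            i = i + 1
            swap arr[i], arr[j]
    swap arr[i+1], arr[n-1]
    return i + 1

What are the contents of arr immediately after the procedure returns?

pivot = arr[12] = 7; i = -1
j=0: arr[0]=6 ≤ 7 → i=0, swap arr[0],arr[0] (no change) → [6,7,8,6,6,7,7,6,7,7,8,7,7]
j=1: arr[1]=7 ≤ 7 → i=1, swap arr[1],arr[1] (no change) → [6,7,8,6,6,7,7,6,7,7,8,7,7]
j=2: arr[2]=8 > 7 → no swap
j=3: arr[3]=6 ≤ 7 → i=2, swap arr[2],arr[3] → [6,7,6,8,6,7,7,6,7,7,8,7,7]
j=4: arr[4]=6 ≤ 7 → i=3, swap arr[3],arr[4] → [6,7,6,6,8,7,7,6,7,7,8,7,7]
j=5: arr[5]=7 ≤ 7 → i=4, swap arr[4],arr[5] → [6,7,6,6,7,8,7,6,7,7,8,7,7]
j=6: arr[6]=7 ≤ 7 → i=5, swap arr[5],arr[6] → [6,7,6,6,7,7,8,6,7,7,8,7,7]
j=7: arr[7]=6 ≤ 7 → i=6, swap arr[6],arr[7] → [6,7,6,6,7,7,6,8,7,7,8,7,7]
j=8: arr[8]=7 ≤ 7 → i=7, swap arr[7],arr[8] → [6,7,6,6,7,7,6,7,8,7,8,7,7]
j=9: arr[9]=7 ≤ 7 → i=8, swap arr[8],arr[9] → [6,7,6,6,7,7,6,7,7,8,8,7,7]
j=10: arr[10]=8 > 7 → no swap
j=11: arr[11]=7 ≤ 7 → i=9, swap arr[9],arr[11] → [6,7,6,6,7,7,6,7,7,7,8,8,7]
final swap arr[10],arr[12] → [6,7,6,6,7,7,6,7,7,7,7,8,8]; return 10

[6,7,6,6,7,7,6,7,7,7,7,8,8]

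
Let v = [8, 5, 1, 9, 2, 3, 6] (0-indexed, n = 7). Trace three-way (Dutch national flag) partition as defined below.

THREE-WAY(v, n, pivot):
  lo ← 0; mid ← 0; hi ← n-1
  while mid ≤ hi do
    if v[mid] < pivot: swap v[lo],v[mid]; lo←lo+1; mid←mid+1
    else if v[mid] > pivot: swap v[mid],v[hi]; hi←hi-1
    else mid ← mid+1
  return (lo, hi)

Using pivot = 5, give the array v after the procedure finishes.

[3, 1, 2, 5, 9, 6, 8]

lo=0 mid=0 hi=6
8>5: swap(0,6), hi=5 ⇒ [6, 5, 1, 9, 2, 3, 8]
6>5: swap(0,5), hi=4 ⇒ [3, 5, 1, 9, 2, 6, 8]
3<5: swap(0,0), lo=1 mid=1 ⇒ [3, 5, 1, 9, 2, 6, 8]
5=5: mid=2
1<5: swap(1,2), lo=2 mid=3 ⇒ [3, 1, 5, 9, 2, 6, 8]
9>5: swap(3,4), hi=3 ⇒ [3, 1, 5, 2, 9, 6, 8]
2<5: swap(2,3), lo=3 mid=4 ⇒ [3, 1, 2, 5, 9, 6, 8]
done. lo=3 hi=3; v=[3, 1, 2, 5, 9, 6, 8]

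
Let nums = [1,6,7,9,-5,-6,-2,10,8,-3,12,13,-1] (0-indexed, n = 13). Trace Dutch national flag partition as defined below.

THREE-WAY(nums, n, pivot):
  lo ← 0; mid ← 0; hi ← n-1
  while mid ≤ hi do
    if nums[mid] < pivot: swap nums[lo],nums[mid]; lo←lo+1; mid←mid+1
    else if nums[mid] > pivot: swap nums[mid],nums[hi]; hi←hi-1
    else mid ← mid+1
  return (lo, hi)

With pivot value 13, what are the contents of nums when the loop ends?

pivot = 13; lo=0, mid=0, hi=12
nums[mid]=1<13: swap nums[0],nums[0]; lo=1,mid=1 → [1,6,7,9,-5,-6,-2,10,8,-3,12,13,-1]
nums[mid]=6<13: swap nums[1],nums[1]; lo=2,mid=2 → [1,6,7,9,-5,-6,-2,10,8,-3,12,13,-1]
nums[mid]=7<13: swap nums[2],nums[2]; lo=3,mid=3 → [1,6,7,9,-5,-6,-2,10,8,-3,12,13,-1]
nums[mid]=9<13: swap nums[3],nums[3]; lo=4,mid=4 → [1,6,7,9,-5,-6,-2,10,8,-3,12,13,-1]
nums[mid]=-5<13: swap nums[4],nums[4]; lo=5,mid=5 → [1,6,7,9,-5,-6,-2,10,8,-3,12,13,-1]
nums[mid]=-6<13: swap nums[5],nums[5]; lo=6,mid=6 → [1,6,7,9,-5,-6,-2,10,8,-3,12,13,-1]
nums[mid]=-2<13: swap nums[6],nums[6]; lo=7,mid=7 → [1,6,7,9,-5,-6,-2,10,8,-3,12,13,-1]
nums[mid]=10<13: swap nums[7],nums[7]; lo=8,mid=8 → [1,6,7,9,-5,-6,-2,10,8,-3,12,13,-1]
nums[mid]=8<13: swap nums[8],nums[8]; lo=9,mid=9 → [1,6,7,9,-5,-6,-2,10,8,-3,12,13,-1]
nums[mid]=-3<13: swap nums[9],nums[9]; lo=10,mid=10 → [1,6,7,9,-5,-6,-2,10,8,-3,12,13,-1]
nums[mid]=12<13: swap nums[10],nums[10]; lo=11,mid=11 → [1,6,7,9,-5,-6,-2,10,8,-3,12,13,-1]
nums[mid]=13=13: mid=12
nums[mid]=-1<13: swap nums[11],nums[12]; lo=12,mid=13 → [1,6,7,9,-5,-6,-2,10,8,-3,12,-1,13]
end: lo=12, hi=12; nums = [1,6,7,9,-5,-6,-2,10,8,-3,12,-1,13]

[1,6,7,9,-5,-6,-2,10,8,-3,12,-1,13]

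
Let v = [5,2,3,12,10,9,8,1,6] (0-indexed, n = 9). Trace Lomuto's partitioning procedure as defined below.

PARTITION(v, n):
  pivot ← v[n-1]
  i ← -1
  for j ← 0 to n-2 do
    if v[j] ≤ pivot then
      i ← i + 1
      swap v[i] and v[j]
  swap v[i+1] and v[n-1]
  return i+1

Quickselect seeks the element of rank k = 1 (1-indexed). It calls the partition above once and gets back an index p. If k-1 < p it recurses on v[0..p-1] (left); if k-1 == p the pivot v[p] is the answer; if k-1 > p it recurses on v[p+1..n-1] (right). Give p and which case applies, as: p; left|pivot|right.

4; left

pivot=6, i=-1
j=0: 5≤6, i=0, swap(0,0) ⇒ [5,2,3,12,10,9,8,1,6]
j=1: 2≤6, i=1, swap(1,1) ⇒ [5,2,3,12,10,9,8,1,6]
j=2: 3≤6, i=2, swap(2,2) ⇒ [5,2,3,12,10,9,8,1,6]
j=3: 12>6, skip
j=4: 10>6, skip
j=5: 9>6, skip
j=6: 8>6, skip
j=7: 1≤6, i=3, swap(3,7) ⇒ [5,2,3,1,10,9,8,12,6]
swap(4,8) ⇒ [5,2,3,1,6,9,8,12,10]; return 4
p = 4; k-1 = 0 < 4 ⇒ left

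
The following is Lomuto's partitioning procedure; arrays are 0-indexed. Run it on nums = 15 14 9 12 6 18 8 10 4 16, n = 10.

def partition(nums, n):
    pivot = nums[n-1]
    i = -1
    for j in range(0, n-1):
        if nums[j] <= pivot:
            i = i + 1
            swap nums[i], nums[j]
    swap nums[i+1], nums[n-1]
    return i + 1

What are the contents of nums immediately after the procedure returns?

pivot = nums[9] = 16; i = -1
j=0: nums[0]=15 ≤ 16 → i=0, swap nums[0],nums[0] (no change) → 15 14 9 12 6 18 8 10 4 16
j=1: nums[1]=14 ≤ 16 → i=1, swap nums[1],nums[1] (no change) → 15 14 9 12 6 18 8 10 4 16
j=2: nums[2]=9 ≤ 16 → i=2, swap nums[2],nums[2] (no change) → 15 14 9 12 6 18 8 10 4 16
j=3: nums[3]=12 ≤ 16 → i=3, swap nums[3],nums[3] (no change) → 15 14 9 12 6 18 8 10 4 16
j=4: nums[4]=6 ≤ 16 → i=4, swap nums[4],nums[4] (no change) → 15 14 9 12 6 18 8 10 4 16
j=5: nums[5]=18 > 16 → no swap
j=6: nums[6]=8 ≤ 16 → i=5, swap nums[5],nums[6] → 15 14 9 12 6 8 18 10 4 16
j=7: nums[7]=10 ≤ 16 → i=6, swap nums[6],nums[7] → 15 14 9 12 6 8 10 18 4 16
j=8: nums[8]=4 ≤ 16 → i=7, swap nums[7],nums[8] → 15 14 9 12 6 8 10 4 18 16
final swap nums[8],nums[9] → 15 14 9 12 6 8 10 4 16 18; return 8

15 14 9 12 6 8 10 4 16 18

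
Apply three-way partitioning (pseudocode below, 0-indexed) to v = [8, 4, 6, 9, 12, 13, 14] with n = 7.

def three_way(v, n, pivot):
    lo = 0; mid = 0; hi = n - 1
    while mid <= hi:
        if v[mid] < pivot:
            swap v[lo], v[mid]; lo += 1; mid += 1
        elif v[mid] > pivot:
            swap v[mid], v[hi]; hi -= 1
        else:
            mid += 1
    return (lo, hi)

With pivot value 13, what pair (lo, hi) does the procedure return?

lo=0 mid=0 hi=6
8<13: swap(0,0), lo=1 mid=1 ⇒ [8, 4, 6, 9, 12, 13, 14]
4<13: swap(1,1), lo=2 mid=2 ⇒ [8, 4, 6, 9, 12, 13, 14]
6<13: swap(2,2), lo=3 mid=3 ⇒ [8, 4, 6, 9, 12, 13, 14]
9<13: swap(3,3), lo=4 mid=4 ⇒ [8, 4, 6, 9, 12, 13, 14]
12<13: swap(4,4), lo=5 mid=5 ⇒ [8, 4, 6, 9, 12, 13, 14]
13=13: mid=6
14>13: swap(6,6), hi=5 ⇒ [8, 4, 6, 9, 12, 13, 14]
done. lo=5 hi=5; v=[8, 4, 6, 9, 12, 13, 14]

(5, 5)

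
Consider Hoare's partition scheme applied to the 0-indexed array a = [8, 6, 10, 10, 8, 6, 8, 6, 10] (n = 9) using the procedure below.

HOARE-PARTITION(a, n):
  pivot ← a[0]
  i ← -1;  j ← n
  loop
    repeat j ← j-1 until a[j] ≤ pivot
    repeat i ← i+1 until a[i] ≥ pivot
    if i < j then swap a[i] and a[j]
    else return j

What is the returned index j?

4

pivot=8
j stops at 7 (6), i stops at 0 (8); swap ⇒ [6, 6, 10, 10, 8, 6, 8, 8, 10]
j stops at 6 (8), i stops at 2 (10); swap ⇒ [6, 6, 8, 10, 8, 6, 10, 8, 10]
j stops at 5 (6), i stops at 3 (10); swap ⇒ [6, 6, 8, 6, 8, 10, 10, 8, 10]
j stops at 4, i stops at 4; i≥j ⇒ return 4. a=[6, 6, 8, 6, 8, 10, 10, 8, 10]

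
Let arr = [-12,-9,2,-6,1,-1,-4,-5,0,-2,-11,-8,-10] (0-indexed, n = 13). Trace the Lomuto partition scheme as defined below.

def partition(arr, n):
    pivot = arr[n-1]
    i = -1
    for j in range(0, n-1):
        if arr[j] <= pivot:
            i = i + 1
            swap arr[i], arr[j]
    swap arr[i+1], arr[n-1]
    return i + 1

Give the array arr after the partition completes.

pivot=-10, i=-1
j=0: -12≤-10, i=0, swap(0,0) ⇒ [-12,-9,2,-6,1,-1,-4,-5,0,-2,-11,-8,-10]
j=1: -9>-10, skip
j=2: 2>-10, skip
j=3: -6>-10, skip
j=4: 1>-10, skip
j=5: -1>-10, skip
j=6: -4>-10, skip
j=7: -5>-10, skip
j=8: 0>-10, skip
j=9: -2>-10, skip
j=10: -11≤-10, i=1, swap(1,10) ⇒ [-12,-11,2,-6,1,-1,-4,-5,0,-2,-9,-8,-10]
j=11: -8>-10, skip
swap(2,12) ⇒ [-12,-11,-10,-6,1,-1,-4,-5,0,-2,-9,-8,2]; return 2

[-12,-11,-10,-6,1,-1,-4,-5,0,-2,-9,-8,2]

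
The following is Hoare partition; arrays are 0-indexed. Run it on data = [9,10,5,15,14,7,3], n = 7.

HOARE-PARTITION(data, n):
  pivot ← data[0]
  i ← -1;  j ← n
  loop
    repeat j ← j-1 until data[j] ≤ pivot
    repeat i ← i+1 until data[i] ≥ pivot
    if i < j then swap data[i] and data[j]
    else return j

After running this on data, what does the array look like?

[3,7,5,15,14,10,9]

pivot = data[0] = 9; i = -1, j = 7
j→6 (data[6]=3≤9), i→0 (data[0]=9≥9); i<j, swap → [3,10,5,15,14,7,9]
j→5 (data[5]=7≤9), i→1 (data[1]=10≥9); i<j, swap → [3,7,5,15,14,10,9]
j→2, i→3; i≥j, return j=2. data = [3,7,5,15,14,10,9]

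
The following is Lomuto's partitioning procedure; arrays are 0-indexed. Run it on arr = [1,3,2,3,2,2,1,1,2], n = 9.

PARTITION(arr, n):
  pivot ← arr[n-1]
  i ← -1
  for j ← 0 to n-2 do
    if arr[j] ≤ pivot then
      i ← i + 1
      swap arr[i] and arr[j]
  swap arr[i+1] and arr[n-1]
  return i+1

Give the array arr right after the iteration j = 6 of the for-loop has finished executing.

pivot = arr[8] = 2; i = -1
j=0: arr[0]=1 ≤ 2 → i=0, swap arr[0],arr[0] (no change) → [1,3,2,3,2,2,1,1,2]
j=1: arr[1]=3 > 2 → no swap
j=2: arr[2]=2 ≤ 2 → i=1, swap arr[1],arr[2] → [1,2,3,3,2,2,1,1,2]
j=3: arr[3]=3 > 2 → no swap
j=4: arr[4]=2 ≤ 2 → i=2, swap arr[2],arr[4] → [1,2,2,3,3,2,1,1,2]
j=5: arr[5]=2 ≤ 2 → i=3, swap arr[3],arr[5] → [1,2,2,2,3,3,1,1,2]
j=6: arr[6]=1 ≤ 2 → i=4, swap arr[4],arr[6] → [1,2,2,2,1,3,3,1,2]
(after j=6) arr = [1,2,2,2,1,3,3,1,2]

[1,2,2,2,1,3,3,1,2]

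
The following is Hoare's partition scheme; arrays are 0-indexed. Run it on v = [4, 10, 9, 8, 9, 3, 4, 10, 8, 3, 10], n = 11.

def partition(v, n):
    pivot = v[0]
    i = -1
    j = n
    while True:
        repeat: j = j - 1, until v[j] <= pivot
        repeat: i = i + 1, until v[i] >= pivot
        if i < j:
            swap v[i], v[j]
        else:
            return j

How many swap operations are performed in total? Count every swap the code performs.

3

pivot=4
j stops at 9 (3), i stops at 0 (4); swap ⇒ [3, 10, 9, 8, 9, 3, 4, 10, 8, 4, 10]
j stops at 6 (4), i stops at 1 (10); swap ⇒ [3, 4, 9, 8, 9, 3, 10, 10, 8, 4, 10]
j stops at 5 (3), i stops at 2 (9); swap ⇒ [3, 4, 3, 8, 9, 9, 10, 10, 8, 4, 10]
j stops at 2, i stops at 3; i≥j ⇒ return 2. v=[3, 4, 3, 8, 9, 9, 10, 10, 8, 4, 10]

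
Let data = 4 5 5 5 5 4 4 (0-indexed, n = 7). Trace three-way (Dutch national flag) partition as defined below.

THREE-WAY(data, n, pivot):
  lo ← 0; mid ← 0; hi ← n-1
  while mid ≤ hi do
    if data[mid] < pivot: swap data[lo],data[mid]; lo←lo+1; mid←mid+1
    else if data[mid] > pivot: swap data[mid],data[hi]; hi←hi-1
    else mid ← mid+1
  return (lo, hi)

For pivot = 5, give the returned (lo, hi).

pivot = 5; lo=0, mid=0, hi=6
data[mid]=4<5: swap data[0],data[0]; lo=1,mid=1 → 4 5 5 5 5 4 4
data[mid]=5=5: mid=2
data[mid]=5=5: mid=3
data[mid]=5=5: mid=4
data[mid]=5=5: mid=5
data[mid]=4<5: swap data[1],data[5]; lo=2,mid=6 → 4 4 5 5 5 5 4
data[mid]=4<5: swap data[2],data[6]; lo=3,mid=7 → 4 4 4 5 5 5 5
end: lo=3, hi=6; data = 4 4 4 5 5 5 5

(3, 6)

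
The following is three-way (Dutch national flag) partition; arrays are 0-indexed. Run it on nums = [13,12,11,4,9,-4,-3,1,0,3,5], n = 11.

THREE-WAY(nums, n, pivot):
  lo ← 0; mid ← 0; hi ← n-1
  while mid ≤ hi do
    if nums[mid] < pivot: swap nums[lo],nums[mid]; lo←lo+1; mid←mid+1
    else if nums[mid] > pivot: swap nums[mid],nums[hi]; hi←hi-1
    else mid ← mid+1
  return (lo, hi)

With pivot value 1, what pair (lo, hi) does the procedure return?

pivot = 1; lo=0, mid=0, hi=10
nums[mid]=13>1: swap nums[0],nums[10]; hi=9 → [5,12,11,4,9,-4,-3,1,0,3,13]
nums[mid]=5>1: swap nums[0],nums[9]; hi=8 → [3,12,11,4,9,-4,-3,1,0,5,13]
nums[mid]=3>1: swap nums[0],nums[8]; hi=7 → [0,12,11,4,9,-4,-3,1,3,5,13]
nums[mid]=0<1: swap nums[0],nums[0]; lo=1,mid=1 → [0,12,11,4,9,-4,-3,1,3,5,13]
nums[mid]=12>1: swap nums[1],nums[7]; hi=6 → [0,1,11,4,9,-4,-3,12,3,5,13]
nums[mid]=1=1: mid=2
nums[mid]=11>1: swap nums[2],nums[6]; hi=5 → [0,1,-3,4,9,-4,11,12,3,5,13]
nums[mid]=-3<1: swap nums[1],nums[2]; lo=2,mid=3 → [0,-3,1,4,9,-4,11,12,3,5,13]
nums[mid]=4>1: swap nums[3],nums[5]; hi=4 → [0,-3,1,-4,9,4,11,12,3,5,13]
nums[mid]=-4<1: swap nums[2],nums[3]; lo=3,mid=4 → [0,-3,-4,1,9,4,11,12,3,5,13]
nums[mid]=9>1: swap nums[4],nums[4]; hi=3 → [0,-3,-4,1,9,4,11,12,3,5,13]
end: lo=3, hi=3; nums = [0,-3,-4,1,9,4,11,12,3,5,13]

(3, 3)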